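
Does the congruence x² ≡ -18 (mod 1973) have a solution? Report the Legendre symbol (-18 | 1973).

First reduce: -18 ≡ 1955 (mod 1973).
Reciprocity: 1955 ≡ 3 and 1973 ≡ 1 (mod 4), so (1955/1973) = +(1973/1955).
Reduce top mod 1955: now compute (18/1955).
Pull out 2: since 1955 ≡ 3 (mod 8), (2/1955) = -1.
Reciprocity: 9 ≡ 1 and 1955 ≡ 3 (mod 4), so (9/1955) = +(1955/9).
Reduce top mod 9: now compute (2/9).
Pull out 2: since 9 ≡ 1 (mod 8), (2/9) = +1.
Reached (1/9) = 1. Collecting the sign flips along the way, the symbol is -1.

-1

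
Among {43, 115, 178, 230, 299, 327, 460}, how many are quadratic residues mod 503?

(43/503) = +1 → QR.
(115/503) = -1 → non-residue.
(178/503) = -1 → non-residue.
(230/503) = -1 → non-residue.
(299/503) = +1 → QR.
(327/503) = -1 → non-residue.
(460/503) = -1 → non-residue.
Total quadratic residues among the 7: 2.

2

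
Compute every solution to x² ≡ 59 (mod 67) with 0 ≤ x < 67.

Since 67 ≡ 3 (mod 4), a square root of 59 is 59^((67+1)/4) = 59^17 mod 67.
Repeated squaring: 59^2≡64, 59^4≡9, 59^8≡14, 59^16≡62 (mod 67).
59^17 = 59^(16+1) ≡ 40 (mod 67).
Check: 40² = 1600 ≡ 59 (mod 67). The two roots are 27 and 40.

27, 40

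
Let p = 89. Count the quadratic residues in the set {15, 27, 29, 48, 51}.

(15/89) = -1 → non-residue.
(27/89) = -1 → non-residue.
(29/89) = -1 → non-residue.
(48/89) = -1 → non-residue.
(51/89) = -1 → non-residue.
Total quadratic residues among the 5: 0.

0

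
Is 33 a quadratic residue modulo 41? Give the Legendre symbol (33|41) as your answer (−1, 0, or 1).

Reciprocity: 33 ≡ 1 and 41 ≡ 1 (mod 4), so (33/41) = +(41/33).
Reduce top mod 33: now compute (8/33).
Pull out 2^3: since 33 ≡ 1 (mod 8), (2/33) = +1, so (2/33)^3 = +1.
Reached (1/33) = 1. Collecting the sign flips along the way, the symbol is +1.

1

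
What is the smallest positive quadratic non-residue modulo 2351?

13

(2/2351) = +1, so 2 is a residue.
(3/2351) = +1, so 3 is a residue.
(4/2351) = +1, so 4 is a residue.
(5/2351) = +1, so 5 is a residue.
(6/2351) = +1, so 6 is a residue.
(7/2351) = +1, so 7 is a residue.
(8/2351) = +1, so 8 is a residue.
(9/2351) = +1, so 9 is a residue.
(10/2351) = +1, so 10 is a residue.
(11/2351) = +1, so 11 is a residue.
(12/2351) = +1, so 12 is a residue.
(13/2351) = −1, so 13 is the smallest positive non-residue mod 2351.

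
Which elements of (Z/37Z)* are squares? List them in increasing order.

1 3 4 7 9 10 11 12 16 21 25 26 27 28 30 33 34 36

Square k = 1,…,18 (k and 37−k give the same square):
1²=1, 2²=4, 3²=9, 4²=16, 5²=25, 6²=36, 7²≡12, 8²≡27, 9²≡7, 10²≡26, 11²≡10, 12²≡33, 13²≡21, 14²≡11, 15²≡3, 16²≡34, 17²≡30, 18²≡28 (mod 37).
So the quadratic residues mod 37 are {1, 3, 4, 7, 9, 10, 11, 12, 16, 21, 25, 26, 27, 28, 30, 33, 34, 36}.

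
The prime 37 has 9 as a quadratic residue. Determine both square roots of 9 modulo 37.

37 ≡ 1 (mod 4), so we find a root by search.
Trying successive values, 3² = 9 ≡ 9 (mod 37). The other root is 37 − 3 = 34.

3, 34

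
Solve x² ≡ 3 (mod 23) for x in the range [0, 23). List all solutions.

7, 16

Since 23 ≡ 3 (mod 4), a square root of 3 is 3^((23+1)/4) = 3^6 mod 23.
Repeated squaring: 3^2≡9, 3^4≡12 (mod 23).
3^6 = 3^(4+2) ≡ 16 (mod 23).
Check: 16² = 256 ≡ 3 (mod 23). The two roots are 7 and 16.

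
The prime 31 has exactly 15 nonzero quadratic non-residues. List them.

3,6,11,12,13,15,17,21,22,23,24,26,27,29,30

Square k = 1,…,15 (k and 31−k give the same square):
1²=1, 2²=4, 3²=9, 4²=16, 5²=25, 6²≡5, 7²≡18, 8²≡2, 9²≡19, 10²≡7, 11²≡28, 12²≡20, 13²≡14, 14²≡10, 15²≡8 (mod 31).
The residues are {1, 2, 4, 5, 7, 8, 9, 10, 14, 16, 18, 19, 20, 25, 28}; the non-residues are the remaining 15 nonzero classes.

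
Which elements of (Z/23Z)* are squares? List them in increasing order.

Square k = 1,…,11 (k and 23−k give the same square):
1²=1, 2²=4, 3²=9, 4²=16, 5²≡2, 6²≡13, 7²≡3, 8²≡18, 9²≡12, 10²≡8, 11²≡6 (mod 23).
So the quadratic residues mod 23 are {1, 2, 3, 4, 6, 8, 9, 12, 13, 16, 18}.

1,2,3,4,6,8,9,12,13,16,18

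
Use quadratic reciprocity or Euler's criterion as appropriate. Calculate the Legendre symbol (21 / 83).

1

Reciprocity: 21 ≡ 1 and 83 ≡ 3 (mod 4), so (21/83) = +(83/21).
Reduce top mod 21: now compute (20/21).
Pull out 2^2: since 21 ≡ 5 (mod 8), (2/21) = -1, so (2/21)^2 = +1.
Reciprocity: 5 ≡ 1 and 21 ≡ 1 (mod 4), so (5/21) = +(21/5).
Reduce top mod 5: now compute (1/5).
Reached (1/5) = 1. Collecting the sign flips along the way, the symbol is +1.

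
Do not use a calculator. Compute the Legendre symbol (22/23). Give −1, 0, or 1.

Euler's criterion: (22/23) ≡ 22^11 (mod 23).
22^2 ≡ 1 (mod 23)
22^4 ≡ 1 (mod 23)
22^8 ≡ 1 (mod 23)
22^11 = 22^(8+2+1) ≡ 22 (mod 23).
Result is 22 ≡ −1, so (22/23) = −1.

-1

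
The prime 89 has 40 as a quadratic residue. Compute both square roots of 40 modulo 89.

89 ≡ 1 (mod 4), so we find a root by search.
Trying successive values, 29² = 841 ≡ 40 (mod 89). The other root is 89 − 29 = 60.

29, 60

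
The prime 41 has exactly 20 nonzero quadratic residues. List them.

1,2,4,5,8,9,10,16,18,20,21,23,25,31,32,33,36,37,39,40

Square k = 1,…,20 (k and 41−k give the same square):
1²=1, 2²=4, 3²=9, 4²=16, 5²=25, 6²=36, 7²≡8, 8²≡23, 9²≡40, 10²≡18, 11²≡39, 12²≡21, 13²≡5, 14²≡32, 15²≡20, 16²≡10, 17²≡2, 18²≡37, 19²≡33, 20²≡31 (mod 41).
So the quadratic residues mod 41 are {1, 2, 4, 5, 8, 9, 10, 16, 18, 20, 21, 23, 25, 31, 32, 33, 36, 37, 39, 40}.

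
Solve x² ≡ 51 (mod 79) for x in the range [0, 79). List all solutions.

29, 50

Since 79 ≡ 3 (mod 4), a square root of 51 is 51^((79+1)/4) = 51^20 mod 79.
Repeated squaring: 51^2≡73, 51^4≡36, 51^8≡32, 51^16≡76 (mod 79).
51^20 = 51^(16+4) ≡ 50 (mod 79).
Check: 50² = 2500 ≡ 51 (mod 79). The two roots are 29 and 50.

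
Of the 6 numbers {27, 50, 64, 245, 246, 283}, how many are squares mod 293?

(27/293) = -1 → non-residue.
(50/293) = -1 → non-residue.
(64/293) = +1 → QR.
(245/293) = -1 → non-residue.
(246/293) = -1 → non-residue.
(283/293) = +1 → QR.
Total quadratic residues among the 6: 2.

2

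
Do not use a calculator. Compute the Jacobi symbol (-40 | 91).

1

First reduce: -40 ≡ 51 (mod 91).
Reciprocity: 51 ≡ 3 and 91 ≡ 3 (mod 4), so (51/91) = −(91/51).
Reduce top mod 51: now compute (40/51).
Pull out 2^3: since 51 ≡ 3 (mod 8), (2/51) = -1, so (2/51)^3 = -1.
Reciprocity: 5 ≡ 1 and 51 ≡ 3 (mod 4), so (5/51) = +(51/5).
Reduce top mod 5: now compute (1/5).
Reached (1/5) = 1. Collecting the sign flips along the way, the symbol is +1.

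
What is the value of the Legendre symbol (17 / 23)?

-1

Euler's criterion: (17/23) ≡ 17^11 (mod 23).
17^2 ≡ 13 (mod 23)
17^4 ≡ 8 (mod 23)
17^8 ≡ 18 (mod 23)
17^11 = 17^(8+2+1) ≡ 22 (mod 23).
Result is 22 ≡ −1, so (17/23) = −1.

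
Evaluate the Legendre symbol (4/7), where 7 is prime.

1

Euler's criterion: (4/7) ≡ 4^3 (mod 7).
4^2 ≡ 2 (mod 7)
4^3 = 4^(2+1) ≡ 1 (mod 7).
Result is 1, so (4/7) = 1.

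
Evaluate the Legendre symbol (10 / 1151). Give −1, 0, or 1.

1

Pull out 2: since 1151 ≡ 7 (mod 8), (2/1151) = +1.
Reciprocity: 5 ≡ 1 and 1151 ≡ 3 (mod 4), so (5/1151) = +(1151/5).
Reduce top mod 5: now compute (1/5).
Reached (1/5) = 1. Collecting the sign flips along the way, the symbol is +1.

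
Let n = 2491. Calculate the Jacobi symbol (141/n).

Reciprocity: 141 ≡ 1 and 2491 ≡ 3 (mod 4), so (141/2491) = +(2491/141).
Reduce top mod 141: now compute (94/141).
Pull out 2: since 141 ≡ 5 (mod 8), (2/141) = -1.
Reciprocity: 47 ≡ 3 and 141 ≡ 1 (mod 4), so (47/141) = +(141/47).
Reduce top mod 47: now compute (0/47).
Top reduces to 0: gcd > 1, so the symbol is 0.

0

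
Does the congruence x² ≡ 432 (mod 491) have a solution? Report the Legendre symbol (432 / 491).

1

Pull out 2^4: since 491 ≡ 3 (mod 8), (2/491) = -1, so (2/491)^4 = +1.
Reciprocity: 27 ≡ 3 and 491 ≡ 3 (mod 4), so (27/491) = −(491/27).
Reduce top mod 27: now compute (5/27).
Reciprocity: 5 ≡ 1 and 27 ≡ 3 (mod 4), so (5/27) = +(27/5).
Reduce top mod 5: now compute (2/5).
Pull out 2: since 5 ≡ 5 (mod 8), (2/5) = -1.
Reached (1/5) = 1. Collecting the sign flips along the way, the symbol is +1.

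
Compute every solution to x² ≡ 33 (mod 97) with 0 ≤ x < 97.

97 ≡ 1 (mod 4), so we find a root by search.
Trying successive values, 18² = 324 ≡ 33 (mod 97). The other root is 97 − 18 = 79.

18, 79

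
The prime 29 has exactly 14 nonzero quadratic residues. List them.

1,4,5,6,7,9,13,16,20,22,23,24,25,28

Square k = 1,…,14 (k and 29−k give the same square):
1²=1, 2²=4, 3²=9, 4²=16, 5²=25, 6²≡7, 7²≡20, 8²≡6, 9²≡23, 10²≡13, 11²≡5, 12²≡28, 13²≡24, 14²≡22 (mod 29).
So the quadratic residues mod 29 are {1, 4, 5, 6, 7, 9, 13, 16, 20, 22, 23, 24, 25, 28}.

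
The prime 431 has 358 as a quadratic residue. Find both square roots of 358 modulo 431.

Since 431 ≡ 3 (mod 4), a square root of 358 is 358^((431+1)/4) = 358^108 mod 431.
Repeated squaring: 358^2≡157, 358^4≡82, 358^8≡259, 358^16≡276, 358^32≡320, 358^64≡253 (mod 431).
358^108 = 358^(64+32+8+4) ≡ 97 (mod 431).
Check: 97² = 9409 ≡ 358 (mod 431). The two roots are 97 and 334.

97, 334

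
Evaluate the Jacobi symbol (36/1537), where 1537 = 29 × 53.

Pull out 2^2: since 1537 ≡ 1 (mod 8), (2/1537) = +1, so (2/1537)^2 = +1.
Reciprocity: 9 ≡ 1 and 1537 ≡ 1 (mod 4), so (9/1537) = +(1537/9).
Reduce top mod 9: now compute (7/9).
Reciprocity: 7 ≡ 3 and 9 ≡ 1 (mod 4), so (7/9) = +(9/7).
Reduce top mod 7: now compute (2/7).
Pull out 2: since 7 ≡ 7 (mod 8), (2/7) = +1.
Reached (1/7) = 1. Collecting the sign flips along the way, the symbol is +1.

1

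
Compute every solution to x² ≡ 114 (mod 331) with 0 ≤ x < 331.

86, 245

Since 331 ≡ 3 (mod 4), a square root of 114 is 114^((331+1)/4) = 114^83 mod 331.
Repeated squaring: 114^2≡87, 114^4≡287, 114^8≡281, 114^16≡183, 114^32≡58, 114^64≡54 (mod 331).
114^83 = 114^(64+16+2+1) ≡ 245 (mod 331).
Check: 245² = 60025 ≡ 114 (mod 331). The two roots are 86 and 245.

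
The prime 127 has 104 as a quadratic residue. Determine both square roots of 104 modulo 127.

Since 127 ≡ 3 (mod 4), a square root of 104 is 104^((127+1)/4) = 104^32 mod 127.
Repeated squaring: 104^2≡21, 104^4≡60, 104^8≡44, 104^16≡31, 104^32≡72 (mod 127).
104^32 = 104^(32) ≡ 72 (mod 127).
Check: 72² = 5184 ≡ 104 (mod 127). The two roots are 55 and 72.

55, 72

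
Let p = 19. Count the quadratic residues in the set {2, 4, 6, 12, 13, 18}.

2

(2/19) = -1 → non-residue.
(4/19) = +1 → QR.
(6/19) = +1 → QR.
(12/19) = -1 → non-residue.
(13/19) = -1 → non-residue.
(18/19) = -1 → non-residue.
Total quadratic residues among the 6: 2.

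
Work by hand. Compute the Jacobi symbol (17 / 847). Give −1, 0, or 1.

-1

Reciprocity: 17 ≡ 1 and 847 ≡ 3 (mod 4), so (17/847) = +(847/17).
Reduce top mod 17: now compute (14/17).
Pull out 2: since 17 ≡ 1 (mod 8), (2/17) = +1.
Reciprocity: 7 ≡ 3 and 17 ≡ 1 (mod 4), so (7/17) = +(17/7).
Reduce top mod 7: now compute (3/7).
Reciprocity: 3 ≡ 3 and 7 ≡ 3 (mod 4), so (3/7) = −(7/3).
Reduce top mod 3: now compute (1/3).
Reached (1/3) = 1. Collecting the sign flips along the way, the symbol is -1.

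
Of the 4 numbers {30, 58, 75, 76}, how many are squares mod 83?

2

(30/83) = +1 → QR.
(58/83) = -1 → non-residue.
(75/83) = +1 → QR.
(76/83) = -1 → non-residue.
Total quadratic residues among the 4: 2.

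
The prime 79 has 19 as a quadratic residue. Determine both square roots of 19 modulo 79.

16, 63

Since 79 ≡ 3 (mod 4), a square root of 19 is 19^((79+1)/4) = 19^20 mod 79.
Repeated squaring: 19^2≡45, 19^4≡50, 19^8≡51, 19^16≡73 (mod 79).
19^20 = 19^(16+4) ≡ 16 (mod 79).
Check: 16² = 256 ≡ 19 (mod 79). The two roots are 16 and 63.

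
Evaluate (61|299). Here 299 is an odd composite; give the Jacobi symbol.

Reciprocity: 61 ≡ 1 and 299 ≡ 3 (mod 4), so (61/299) = +(299/61).
Reduce top mod 61: now compute (55/61).
Reciprocity: 55 ≡ 3 and 61 ≡ 1 (mod 4), so (55/61) = +(61/55).
Reduce top mod 55: now compute (6/55).
Pull out 2: since 55 ≡ 7 (mod 8), (2/55) = +1.
Reciprocity: 3 ≡ 3 and 55 ≡ 3 (mod 4), so (3/55) = −(55/3).
Reduce top mod 3: now compute (1/3).
Reached (1/3) = 1. Collecting the sign flips along the way, the symbol is -1.

-1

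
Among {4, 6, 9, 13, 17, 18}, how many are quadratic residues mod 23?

(4/23) = +1 → QR.
(6/23) = +1 → QR.
(9/23) = +1 → QR.
(13/23) = +1 → QR.
(17/23) = -1 → non-residue.
(18/23) = +1 → QR.
Total quadratic residues among the 6: 5.

5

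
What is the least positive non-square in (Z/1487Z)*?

(2/1487) = +1, so 2 is a residue.
(3/1487) = +1, so 3 is a residue.
(4/1487) = +1, so 4 is a residue.
(5/1487) = −1, so 5 is the smallest positive non-residue mod 1487.

5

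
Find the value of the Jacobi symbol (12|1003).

Pull out 2^2: since 1003 ≡ 3 (mod 8), (2/1003) = -1, so (2/1003)^2 = +1.
Reciprocity: 3 ≡ 3 and 1003 ≡ 3 (mod 4), so (3/1003) = −(1003/3).
Reduce top mod 3: now compute (1/3).
Reached (1/3) = 1. Collecting the sign flips along the way, the symbol is -1.

-1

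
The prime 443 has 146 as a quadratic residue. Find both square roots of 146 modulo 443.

Since 443 ≡ 3 (mod 4), a square root of 146 is 146^((443+1)/4) = 146^111 mod 443.
Repeated squaring: 146^2≡52, 146^4≡46, 146^8≡344, 146^16≡55, 146^32≡367, 146^64≡17 (mod 443).
146^111 = 146^(64+32+8+4+2+1) ≡ 108 (mod 443).
Check: 108² = 11664 ≡ 146 (mod 443). The two roots are 108 and 335.

108, 335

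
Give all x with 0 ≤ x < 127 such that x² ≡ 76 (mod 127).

40, 87

Since 127 ≡ 3 (mod 4), a square root of 76 is 76^((127+1)/4) = 76^32 mod 127.
Repeated squaring: 76^2≡61, 76^4≡38, 76^8≡47, 76^16≡50, 76^32≡87 (mod 127).
76^32 = 76^(32) ≡ 87 (mod 127).
Check: 87² = 7569 ≡ 76 (mod 127). The two roots are 40 and 87.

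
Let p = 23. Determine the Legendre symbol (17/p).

Reciprocity: 17 ≡ 1 and 23 ≡ 3 (mod 4), so (17/23) = +(23/17).
Reduce top mod 17: now compute (6/17).
Pull out 2: since 17 ≡ 1 (mod 8), (2/17) = +1.
Reciprocity: 3 ≡ 3 and 17 ≡ 1 (mod 4), so (3/17) = +(17/3).
Reduce top mod 3: now compute (2/3).
Pull out 2: since 3 ≡ 3 (mod 8), (2/3) = -1.
Reached (1/3) = 1. Collecting the sign flips along the way, the symbol is -1.

-1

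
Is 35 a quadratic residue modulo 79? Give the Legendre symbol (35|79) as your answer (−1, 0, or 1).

-1

Reciprocity: 35 ≡ 3 and 79 ≡ 3 (mod 4), so (35/79) = −(79/35).
Reduce top mod 35: now compute (9/35).
Reciprocity: 9 ≡ 1 and 35 ≡ 3 (mod 4), so (9/35) = +(35/9).
Reduce top mod 9: now compute (8/9).
Pull out 2^3: since 9 ≡ 1 (mod 8), (2/9) = +1, so (2/9)^3 = +1.
Reached (1/9) = 1. Collecting the sign flips along the way, the symbol is -1.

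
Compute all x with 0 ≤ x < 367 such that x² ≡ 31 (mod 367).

166, 201

Since 367 ≡ 3 (mod 4), a square root of 31 is 31^((367+1)/4) = 31^92 mod 367.
Repeated squaring: 31^2≡227, 31^4≡149, 31^8≡181, 31^16≡98, 31^32≡62, 31^64≡174 (mod 367).
31^92 = 31^(64+16+8+4) ≡ 166 (mod 367).
Check: 166² = 27556 ≡ 31 (mod 367). The two roots are 166 and 201.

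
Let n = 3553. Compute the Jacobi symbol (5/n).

-1

Reciprocity: 5 ≡ 1 and 3553 ≡ 1 (mod 4), so (5/3553) = +(3553/5).
Reduce top mod 5: now compute (3/5).
Reciprocity: 3 ≡ 3 and 5 ≡ 1 (mod 4), so (3/5) = +(5/3).
Reduce top mod 3: now compute (2/3).
Pull out 2: since 3 ≡ 3 (mod 8), (2/3) = -1.
Reached (1/3) = 1. Collecting the sign flips along the way, the symbol is -1.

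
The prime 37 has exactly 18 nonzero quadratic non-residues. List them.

Square k = 1,…,18 (k and 37−k give the same square):
1²=1, 2²=4, 3²=9, 4²=16, 5²=25, 6²=36, 7²≡12, 8²≡27, 9²≡7, 10²≡26, 11²≡10, 12²≡33, 13²≡21, 14²≡11, 15²≡3, 16²≡34, 17²≡30, 18²≡28 (mod 37).
The residues are {1, 3, 4, 7, 9, 10, 11, 12, 16, 21, 25, 26, 27, 28, 30, 33, 34, 36}; the non-residues are the remaining 18 nonzero classes.

2,5,6,8,13,14,15,17,18,19,20,22,23,24,29,31,32,35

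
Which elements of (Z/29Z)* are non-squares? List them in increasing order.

2 3 8 10 11 12 14 15 17 18 19 21 26 27

Square k = 1,…,14 (k and 29−k give the same square):
1²=1, 2²=4, 3²=9, 4²=16, 5²=25, 6²≡7, 7²≡20, 8²≡6, 9²≡23, 10²≡13, 11²≡5, 12²≡28, 13²≡24, 14²≡22 (mod 29).
The residues are {1, 4, 5, 6, 7, 9, 13, 16, 20, 22, 23, 24, 25, 28}; the non-residues are the remaining 14 nonzero classes.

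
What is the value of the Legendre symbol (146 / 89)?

1

First reduce: 146 ≡ 57 (mod 89).
Reciprocity: 57 ≡ 1 and 89 ≡ 1 (mod 4), so (57/89) = +(89/57).
Reduce top mod 57: now compute (32/57).
Pull out 2^5: since 57 ≡ 1 (mod 8), (2/57) = +1, so (2/57)^5 = +1.
Reached (1/57) = 1. Collecting the sign flips along the way, the symbol is +1.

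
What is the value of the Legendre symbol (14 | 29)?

-1

Pull out 2: since 29 ≡ 5 (mod 8), (2/29) = -1.
Reciprocity: 7 ≡ 3 and 29 ≡ 1 (mod 4), so (7/29) = +(29/7).
Reduce top mod 7: now compute (1/7).
Reached (1/7) = 1. Collecting the sign flips along the way, the symbol is -1.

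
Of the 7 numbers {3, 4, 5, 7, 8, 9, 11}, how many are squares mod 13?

(3/13) = +1 → QR.
(4/13) = +1 → QR.
(5/13) = -1 → non-residue.
(7/13) = -1 → non-residue.
(8/13) = -1 → non-residue.
(9/13) = +1 → QR.
(11/13) = -1 → non-residue.
Total quadratic residues among the 7: 3.

3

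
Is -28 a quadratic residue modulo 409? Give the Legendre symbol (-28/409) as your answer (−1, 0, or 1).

-1

First reduce: -28 ≡ 381 (mod 409).
Reciprocity: 381 ≡ 1 and 409 ≡ 1 (mod 4), so (381/409) = +(409/381).
Reduce top mod 381: now compute (28/381).
Pull out 2^2: since 381 ≡ 5 (mod 8), (2/381) = -1, so (2/381)^2 = +1.
Reciprocity: 7 ≡ 3 and 381 ≡ 1 (mod 4), so (7/381) = +(381/7).
Reduce top mod 7: now compute (3/7).
Reciprocity: 3 ≡ 3 and 7 ≡ 3 (mod 4), so (3/7) = −(7/3).
Reduce top mod 3: now compute (1/3).
Reached (1/3) = 1. Collecting the sign flips along the way, the symbol is -1.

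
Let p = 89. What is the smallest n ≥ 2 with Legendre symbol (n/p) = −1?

3

(2/89) = +1, so 2 is a residue.
(3/89) = −1, so 3 is the smallest positive non-residue mod 89.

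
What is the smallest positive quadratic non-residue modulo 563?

2

(2/563) = −1, so 2 is the smallest positive non-residue mod 563.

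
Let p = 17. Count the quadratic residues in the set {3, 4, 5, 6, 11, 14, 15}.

2

(3/17) = -1 → non-residue.
(4/17) = +1 → QR.
(5/17) = -1 → non-residue.
(6/17) = -1 → non-residue.
(11/17) = -1 → non-residue.
(14/17) = -1 → non-residue.
(15/17) = +1 → QR.
Total quadratic residues among the 7: 2.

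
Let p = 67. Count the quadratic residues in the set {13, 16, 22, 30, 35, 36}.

(13/67) = -1 → non-residue.
(16/67) = +1 → QR.
(22/67) = +1 → QR.
(30/67) = -1 → non-residue.
(35/67) = +1 → QR.
(36/67) = +1 → QR.
Total quadratic residues among the 6: 4.

4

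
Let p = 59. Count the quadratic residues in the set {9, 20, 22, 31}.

3

(9/59) = +1 → QR.
(20/59) = +1 → QR.
(22/59) = +1 → QR.
(31/59) = -1 → non-residue.
Total quadratic residues among the 4: 3.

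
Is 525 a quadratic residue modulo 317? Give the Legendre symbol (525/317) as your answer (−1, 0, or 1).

First reduce: 525 ≡ 208 (mod 317).
Pull out 2^4: since 317 ≡ 5 (mod 8), (2/317) = -1, so (2/317)^4 = +1.
Reciprocity: 13 ≡ 1 and 317 ≡ 1 (mod 4), so (13/317) = +(317/13).
Reduce top mod 13: now compute (5/13).
Reciprocity: 5 ≡ 1 and 13 ≡ 1 (mod 4), so (5/13) = +(13/5).
Reduce top mod 5: now compute (3/5).
Reciprocity: 3 ≡ 3 and 5 ≡ 1 (mod 4), so (3/5) = +(5/3).
Reduce top mod 3: now compute (2/3).
Pull out 2: since 3 ≡ 3 (mod 8), (2/3) = -1.
Reached (1/3) = 1. Collecting the sign flips along the way, the symbol is -1.

-1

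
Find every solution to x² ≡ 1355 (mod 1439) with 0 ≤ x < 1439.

Since 1439 ≡ 3 (mod 4), a square root of 1355 is 1355^((1439+1)/4) = 1355^360 mod 1439.
Repeated squaring: 1355^2≡1300, 1355^4≡614, 1355^8≡1417, 1355^16≡484, 1355^32≡1138, 1355^64≡1383, 1355^128≡258, 1355^256≡370 (mod 1439).
1355^360 = 1355^(256+64+32+8) ≡ 810 (mod 1439).
Check: 810² = 656100 ≡ 1355 (mod 1439). The two roots are 629 and 810.

629, 810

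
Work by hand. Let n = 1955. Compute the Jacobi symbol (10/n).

0

Pull out 2: since 1955 ≡ 3 (mod 8), (2/1955) = -1.
Reciprocity: 5 ≡ 1 and 1955 ≡ 3 (mod 4), so (5/1955) = +(1955/5).
Reduce top mod 5: now compute (0/5).
Top reduces to 0: gcd > 1, so the symbol is 0.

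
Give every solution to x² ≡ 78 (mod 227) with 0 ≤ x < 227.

87, 140

Since 227 ≡ 3 (mod 4), a square root of 78 is 78^((227+1)/4) = 78^57 mod 227.
Repeated squaring: 78^2≡182, 78^4≡209, 78^8≡97, 78^16≡102, 78^32≡189 (mod 227).
78^57 = 78^(32+16+8+1) ≡ 87 (mod 227).
Check: 87² = 7569 ≡ 78 (mod 227). The two roots are 87 and 140.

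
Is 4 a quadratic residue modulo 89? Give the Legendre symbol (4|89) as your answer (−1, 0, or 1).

Euler's criterion: (4/89) ≡ 4^44 (mod 89).
4^2 ≡ 16 (mod 89)
4^4 ≡ 78 (mod 89)
4^8 ≡ 32 (mod 89)
4^16 ≡ 45 (mod 89)
4^32 ≡ 67 (mod 89)
4^44 = 4^(32+8+4) ≡ 1 (mod 89).
Result is 1, so (4/89) = 1.

1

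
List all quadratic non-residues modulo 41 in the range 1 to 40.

Square k = 1,…,20 (k and 41−k give the same square):
1²=1, 2²=4, 3²=9, 4²=16, 5²=25, 6²=36, 7²≡8, 8²≡23, 9²≡40, 10²≡18, 11²≡39, 12²≡21, 13²≡5, 14²≡32, 15²≡20, 16²≡10, 17²≡2, 18²≡37, 19²≡33, 20²≡31 (mod 41).
The residues are {1, 2, 4, 5, 8, 9, 10, 16, 18, 20, 21, 23, 25, 31, 32, 33, 36, 37, 39, 40}; the non-residues are the remaining 20 nonzero classes.

3, 6, 7, 11, 12, 13, 14, 15, 17, 19, 22, 24, 26, 27, 28, 29, 30, 34, 35, 38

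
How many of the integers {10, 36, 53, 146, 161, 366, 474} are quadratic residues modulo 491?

3

(10/491) = -1 → non-residue.
(36/491) = +1 → QR.
(53/491) = -1 → non-residue.
(146/491) = +1 → QR.
(161/491) = +1 → QR.
(366/491) = -1 → non-residue.
(474/491) = -1 → non-residue.
Total quadratic residues among the 7: 3.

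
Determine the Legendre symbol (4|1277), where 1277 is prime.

Pull out 2^2: since 1277 ≡ 5 (mod 8), (2/1277) = -1, so (2/1277)^2 = +1.
Reached (1/1277) = 1. Collecting the sign flips along the way, the symbol is +1.

1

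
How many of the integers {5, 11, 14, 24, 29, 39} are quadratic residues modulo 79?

2

(5/79) = +1 → QR.
(11/79) = +1 → QR.
(14/79) = -1 → non-residue.
(24/79) = -1 → non-residue.
(29/79) = -1 → non-residue.
(39/79) = -1 → non-residue.
Total quadratic residues among the 6: 2.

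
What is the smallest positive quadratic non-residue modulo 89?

3

(2/89) = +1, so 2 is a residue.
(3/89) = −1, so 3 is the smallest positive non-residue mod 89.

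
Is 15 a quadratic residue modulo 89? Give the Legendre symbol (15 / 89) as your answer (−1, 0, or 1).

Reciprocity: 15 ≡ 3 and 89 ≡ 1 (mod 4), so (15/89) = +(89/15).
Reduce top mod 15: now compute (14/15).
Pull out 2: since 15 ≡ 7 (mod 8), (2/15) = +1.
Reciprocity: 7 ≡ 3 and 15 ≡ 3 (mod 4), so (7/15) = −(15/7).
Reduce top mod 7: now compute (1/7).
Reached (1/7) = 1. Collecting the sign flips along the way, the symbol is -1.

-1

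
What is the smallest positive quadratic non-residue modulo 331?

(2/331) = −1, so 2 is the smallest positive non-residue mod 331.

2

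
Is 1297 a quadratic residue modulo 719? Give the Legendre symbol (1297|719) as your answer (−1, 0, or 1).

First reduce: 1297 ≡ 578 (mod 719).
Pull out 2: since 719 ≡ 7 (mod 8), (2/719) = +1.
Reciprocity: 289 ≡ 1 and 719 ≡ 3 (mod 4), so (289/719) = +(719/289).
Reduce top mod 289: now compute (141/289).
Reciprocity: 141 ≡ 1 and 289 ≡ 1 (mod 4), so (141/289) = +(289/141).
Reduce top mod 141: now compute (7/141).
Reciprocity: 7 ≡ 3 and 141 ≡ 1 (mod 4), so (7/141) = +(141/7).
Reduce top mod 7: now compute (1/7).
Reached (1/7) = 1. Collecting the sign flips along the way, the symbol is +1.

1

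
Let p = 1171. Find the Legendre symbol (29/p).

Reciprocity: 29 ≡ 1 and 1171 ≡ 3 (mod 4), so (29/1171) = +(1171/29).
Reduce top mod 29: now compute (11/29).
Reciprocity: 11 ≡ 3 and 29 ≡ 1 (mod 4), so (11/29) = +(29/11).
Reduce top mod 11: now compute (7/11).
Reciprocity: 7 ≡ 3 and 11 ≡ 3 (mod 4), so (7/11) = −(11/7).
Reduce top mod 7: now compute (4/7).
Pull out 2^2: since 7 ≡ 7 (mod 8), (2/7) = +1, so (2/7)^2 = +1.
Reached (1/7) = 1. Collecting the sign flips along the way, the symbol is -1.

-1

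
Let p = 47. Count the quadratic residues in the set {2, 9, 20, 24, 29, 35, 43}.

3

(2/47) = +1 → QR.
(9/47) = +1 → QR.
(20/47) = -1 → non-residue.
(24/47) = +1 → QR.
(29/47) = -1 → non-residue.
(35/47) = -1 → non-residue.
(43/47) = -1 → non-residue.
Total quadratic residues among the 7: 3.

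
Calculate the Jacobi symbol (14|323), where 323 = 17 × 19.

Pull out 2: since 323 ≡ 3 (mod 8), (2/323) = -1.
Reciprocity: 7 ≡ 3 and 323 ≡ 3 (mod 4), so (7/323) = −(323/7).
Reduce top mod 7: now compute (1/7).
Reached (1/7) = 1. Collecting the sign flips along the way, the symbol is +1.

1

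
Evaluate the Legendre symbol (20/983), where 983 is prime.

-1

Euler's criterion: (20/983) ≡ 20^491 (mod 983).
20^2 ≡ 400 (mod 983)
20^4 ≡ 754 (mod 983)
20^8 ≡ 342 (mod 983)
20^16 ≡ 970 (mod 983)
20^32 ≡ 169 (mod 983)
20^64 ≡ 54 (mod 983)
20^128 ≡ 950 (mod 983)
20^256 ≡ 106 (mod 983)
20^491 = 20^(256+128+64+32+8+2+1) ≡ 982 (mod 983).
Result is 982 ≡ −1, so (20/983) = −1.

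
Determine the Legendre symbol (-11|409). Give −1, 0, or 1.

Euler's criterion: (-11/409) ≡ 398^204 (mod 409).
398^2 ≡ 121 (mod 409)
398^4 ≡ 326 (mod 409)
398^8 ≡ 345 (mod 409)
398^16 ≡ 6 (mod 409)
398^32 ≡ 36 (mod 409)
398^64 ≡ 69 (mod 409)
398^128 ≡ 262 (mod 409)
398^204 = 398^(128+64+8+4) ≡ 408 (mod 409).
Result is 408 ≡ −1, so (-11/409) = −1.

-1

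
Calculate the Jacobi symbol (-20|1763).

First reduce: -20 ≡ 1743 (mod 1763).
Reciprocity: 1743 ≡ 3 and 1763 ≡ 3 (mod 4), so (1743/1763) = −(1763/1743).
Reduce top mod 1743: now compute (20/1743).
Pull out 2^2: since 1743 ≡ 7 (mod 8), (2/1743) = +1, so (2/1743)^2 = +1.
Reciprocity: 5 ≡ 1 and 1743 ≡ 3 (mod 4), so (5/1743) = +(1743/5).
Reduce top mod 5: now compute (3/5).
Reciprocity: 3 ≡ 3 and 5 ≡ 1 (mod 4), so (3/5) = +(5/3).
Reduce top mod 3: now compute (2/3).
Pull out 2: since 3 ≡ 3 (mod 8), (2/3) = -1.
Reached (1/3) = 1. Collecting the sign flips along the way, the symbol is +1.

1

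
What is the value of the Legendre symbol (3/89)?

Reciprocity: 3 ≡ 3 and 89 ≡ 1 (mod 4), so (3/89) = +(89/3).
Reduce top mod 3: now compute (2/3).
Pull out 2: since 3 ≡ 3 (mod 8), (2/3) = -1.
Reached (1/3) = 1. Collecting the sign flips along the way, the symbol is -1.

-1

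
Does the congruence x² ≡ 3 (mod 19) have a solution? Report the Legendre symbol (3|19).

-1

Euler's criterion: (3/19) ≡ 3^9 (mod 19).
3^2 ≡ 9 (mod 19)
3^4 ≡ 5 (mod 19)
3^8 ≡ 6 (mod 19)
3^9 = 3^(8+1) ≡ 18 (mod 19).
Result is 18 ≡ −1, so (3/19) = −1.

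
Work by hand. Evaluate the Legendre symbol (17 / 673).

Reciprocity: 17 ≡ 1 and 673 ≡ 1 (mod 4), so (17/673) = +(673/17).
Reduce top mod 17: now compute (10/17).
Pull out 2: since 17 ≡ 1 (mod 8), (2/17) = +1.
Reciprocity: 5 ≡ 1 and 17 ≡ 1 (mod 4), so (5/17) = +(17/5).
Reduce top mod 5: now compute (2/5).
Pull out 2: since 5 ≡ 5 (mod 8), (2/5) = -1.
Reached (1/5) = 1. Collecting the sign flips along the way, the symbol is -1.

-1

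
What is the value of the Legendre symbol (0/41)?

0

Top reduces to 0: gcd > 1, so the symbol is 0.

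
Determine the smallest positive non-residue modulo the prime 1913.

3

(2/1913) = +1, so 2 is a residue.
(3/1913) = −1, so 3 is the smallest positive non-residue mod 1913.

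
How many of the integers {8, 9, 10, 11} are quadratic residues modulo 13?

2

(8/13) = -1 → non-residue.
(9/13) = +1 → QR.
(10/13) = +1 → QR.
(11/13) = -1 → non-residue.
Total quadratic residues among the 4: 2.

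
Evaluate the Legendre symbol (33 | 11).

First reduce: 33 ≡ 0 (mod 11).
Top reduces to 0: gcd > 1, so the symbol is 0.

0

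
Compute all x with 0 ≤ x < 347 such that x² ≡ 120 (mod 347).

Since 347 ≡ 3 (mod 4), a square root of 120 is 120^((347+1)/4) = 120^87 mod 347.
Repeated squaring: 120^2≡173, 120^4≡87, 120^8≡282, 120^16≡61, 120^32≡251, 120^64≡194 (mod 347).
120^87 = 120^(64+16+4+2+1) ≡ 154 (mod 347).
Check: 154² = 23716 ≡ 120 (mod 347). The two roots are 154 and 193.

154, 193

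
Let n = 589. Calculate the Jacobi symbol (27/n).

Reciprocity: 27 ≡ 3 and 589 ≡ 1 (mod 4), so (27/589) = +(589/27).
Reduce top mod 27: now compute (22/27).
Pull out 2: since 27 ≡ 3 (mod 8), (2/27) = -1.
Reciprocity: 11 ≡ 3 and 27 ≡ 3 (mod 4), so (11/27) = −(27/11).
Reduce top mod 11: now compute (5/11).
Reciprocity: 5 ≡ 1 and 11 ≡ 3 (mod 4), so (5/11) = +(11/5).
Reduce top mod 5: now compute (1/5).
Reached (1/5) = 1. Collecting the sign flips along the way, the symbol is +1.

1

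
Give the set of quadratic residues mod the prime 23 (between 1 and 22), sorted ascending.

1 2 3 4 6 8 9 12 13 16 18

Square k = 1,…,11 (k and 23−k give the same square):
1²=1, 2²=4, 3²=9, 4²=16, 5²≡2, 6²≡13, 7²≡3, 8²≡18, 9²≡12, 10²≡8, 11²≡6 (mod 23).
So the quadratic residues mod 23 are {1, 2, 3, 4, 6, 8, 9, 12, 13, 16, 18}.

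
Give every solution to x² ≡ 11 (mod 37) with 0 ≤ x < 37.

37 ≡ 1 (mod 4), so we find a root by search.
Trying successive values, 14² = 196 ≡ 11 (mod 37). The other root is 37 − 14 = 23.

14, 23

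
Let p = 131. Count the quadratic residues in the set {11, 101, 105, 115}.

(11/131) = +1 → QR.
(101/131) = +1 → QR.
(105/131) = +1 → QR.
(115/131) = -1 → non-residue.
Total quadratic residues among the 4: 3.

3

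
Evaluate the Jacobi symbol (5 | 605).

0

Reciprocity: 5 ≡ 1 and 605 ≡ 1 (mod 4), so (5/605) = +(605/5).
Reduce top mod 5: now compute (0/5).
Top reduces to 0: gcd > 1, so the symbol is 0.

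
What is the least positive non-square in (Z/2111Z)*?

(2/2111) = +1, so 2 is a residue.
(3/2111) = +1, so 3 is a residue.
(4/2111) = +1, so 4 is a residue.
(5/2111) = +1, so 5 is a residue.
(6/2111) = +1, so 6 is a residue.
(7/2111) = −1, so 7 is the smallest positive non-residue mod 2111.

7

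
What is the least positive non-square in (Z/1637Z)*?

(2/1637) = −1, so 2 is the smallest positive non-residue mod 1637.

2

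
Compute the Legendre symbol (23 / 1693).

-1

Reciprocity: 23 ≡ 3 and 1693 ≡ 1 (mod 4), so (23/1693) = +(1693/23).
Reduce top mod 23: now compute (14/23).
Pull out 2: since 23 ≡ 7 (mod 8), (2/23) = +1.
Reciprocity: 7 ≡ 3 and 23 ≡ 3 (mod 4), so (7/23) = −(23/7).
Reduce top mod 7: now compute (2/7).
Pull out 2: since 7 ≡ 7 (mod 8), (2/7) = +1.
Reached (1/7) = 1. Collecting the sign flips along the way, the symbol is -1.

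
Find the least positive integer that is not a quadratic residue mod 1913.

3

(2/1913) = +1, so 2 is a residue.
(3/1913) = −1, so 3 is the smallest positive non-residue mod 1913.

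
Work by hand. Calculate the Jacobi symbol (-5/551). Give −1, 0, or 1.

-1

First reduce: -5 ≡ 546 (mod 551).
Pull out 2: since 551 ≡ 7 (mod 8), (2/551) = +1.
Reciprocity: 273 ≡ 1 and 551 ≡ 3 (mod 4), so (273/551) = +(551/273).
Reduce top mod 273: now compute (5/273).
Reciprocity: 5 ≡ 1 and 273 ≡ 1 (mod 4), so (5/273) = +(273/5).
Reduce top mod 5: now compute (3/5).
Reciprocity: 3 ≡ 3 and 5 ≡ 1 (mod 4), so (3/5) = +(5/3).
Reduce top mod 3: now compute (2/3).
Pull out 2: since 3 ≡ 3 (mod 8), (2/3) = -1.
Reached (1/3) = 1. Collecting the sign flips along the way, the symbol is -1.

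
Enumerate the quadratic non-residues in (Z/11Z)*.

Square k = 1,…,5 (k and 11−k give the same square):
1²=1, 2²=4, 3²=9, 4²≡5, 5²≡3 (mod 11).
The residues are {1, 3, 4, 5, 9}; the non-residues are the remaining 5 nonzero classes.

2, 6, 7, 8, 10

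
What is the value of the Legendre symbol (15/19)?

Euler's criterion: (15/19) ≡ 15^9 (mod 19).
15^2 ≡ 16 (mod 19)
15^4 ≡ 9 (mod 19)
15^8 ≡ 5 (mod 19)
15^9 = 15^(8+1) ≡ 18 (mod 19).
Result is 18 ≡ −1, so (15/19) = −1.

-1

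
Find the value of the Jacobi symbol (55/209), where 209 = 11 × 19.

0

Reciprocity: 55 ≡ 3 and 209 ≡ 1 (mod 4), so (55/209) = +(209/55).
Reduce top mod 55: now compute (44/55).
Pull out 2^2: since 55 ≡ 7 (mod 8), (2/55) = +1, so (2/55)^2 = +1.
Reciprocity: 11 ≡ 3 and 55 ≡ 3 (mod 4), so (11/55) = −(55/11).
Reduce top mod 11: now compute (0/11).
Top reduces to 0: gcd > 1, so the symbol is 0.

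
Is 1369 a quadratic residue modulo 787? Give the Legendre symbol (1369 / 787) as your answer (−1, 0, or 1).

First reduce: 1369 ≡ 582 (mod 787).
Pull out 2: since 787 ≡ 3 (mod 8), (2/787) = -1.
Reciprocity: 291 ≡ 3 and 787 ≡ 3 (mod 4), so (291/787) = −(787/291).
Reduce top mod 291: now compute (205/291).
Reciprocity: 205 ≡ 1 and 291 ≡ 3 (mod 4), so (205/291) = +(291/205).
Reduce top mod 205: now compute (86/205).
Pull out 2: since 205 ≡ 5 (mod 8), (2/205) = -1.
Reciprocity: 43 ≡ 3 and 205 ≡ 1 (mod 4), so (43/205) = +(205/43).
Reduce top mod 43: now compute (33/43).
Reciprocity: 33 ≡ 1 and 43 ≡ 3 (mod 4), so (33/43) = +(43/33).
Reduce top mod 33: now compute (10/33).
Pull out 2: since 33 ≡ 1 (mod 8), (2/33) = +1.
Reciprocity: 5 ≡ 1 and 33 ≡ 1 (mod 4), so (5/33) = +(33/5).
Reduce top mod 5: now compute (3/5).
Reciprocity: 3 ≡ 3 and 5 ≡ 1 (mod 4), so (3/5) = +(5/3).
Reduce top mod 3: now compute (2/3).
Pull out 2: since 3 ≡ 3 (mod 8), (2/3) = -1.
Reached (1/3) = 1. Collecting the sign flips along the way, the symbol is +1.

1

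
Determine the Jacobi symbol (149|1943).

Reciprocity: 149 ≡ 1 and 1943 ≡ 3 (mod 4), so (149/1943) = +(1943/149).
Reduce top mod 149: now compute (6/149).
Pull out 2: since 149 ≡ 5 (mod 8), (2/149) = -1.
Reciprocity: 3 ≡ 3 and 149 ≡ 1 (mod 4), so (3/149) = +(149/3).
Reduce top mod 3: now compute (2/3).
Pull out 2: since 3 ≡ 3 (mod 8), (2/3) = -1.
Reached (1/3) = 1. Collecting the sign flips along the way, the symbol is +1.

1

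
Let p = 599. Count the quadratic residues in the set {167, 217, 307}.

(167/599) = -1 → non-residue.
(217/599) = +1 → QR.
(307/599) = +1 → QR.
Total quadratic residues among the 3: 2.

2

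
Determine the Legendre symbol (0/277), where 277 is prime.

0

Top reduces to 0: gcd > 1, so the symbol is 0.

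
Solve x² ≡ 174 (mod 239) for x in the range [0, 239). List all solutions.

Since 239 ≡ 3 (mod 4), a square root of 174 is 174^((239+1)/4) = 174^60 mod 239.
Repeated squaring: 174^2≡162, 174^4≡193, 174^8≡204, 174^16≡30, 174^32≡183 (mod 239).
174^60 = 174^(32+16+8+4) ≡ 202 (mod 239).
Check: 202² = 40804 ≡ 174 (mod 239). The two roots are 37 and 202.

37, 202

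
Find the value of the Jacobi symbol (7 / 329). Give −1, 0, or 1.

Reciprocity: 7 ≡ 3 and 329 ≡ 1 (mod 4), so (7/329) = +(329/7).
Reduce top mod 7: now compute (0/7).
Top reduces to 0: gcd > 1, so the symbol is 0.

0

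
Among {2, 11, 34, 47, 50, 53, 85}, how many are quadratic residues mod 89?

(2/89) = +1 → QR.
(11/89) = +1 → QR.
(34/89) = +1 → QR.
(47/89) = +1 → QR.
(50/89) = +1 → QR.
(53/89) = +1 → QR.
(85/89) = +1 → QR.
Total quadratic residues among the 7: 7.

7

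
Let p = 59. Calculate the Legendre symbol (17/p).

1

Euler's criterion: (17/59) ≡ 17^29 (mod 59).
17^2 ≡ 53 (mod 59)
17^4 ≡ 36 (mod 59)
17^8 ≡ 57 (mod 59)
17^16 ≡ 4 (mod 59)
17^29 = 17^(16+8+4+1) ≡ 1 (mod 59).
Result is 1, so (17/59) = 1.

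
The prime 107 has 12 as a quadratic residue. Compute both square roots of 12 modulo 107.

Since 107 ≡ 3 (mod 4), a square root of 12 is 12^((107+1)/4) = 12^27 mod 107.
Repeated squaring: 12^2≡37, 12^4≡85, 12^8≡56, 12^16≡33 (mod 107).
12^27 = 12^(16+8+2+1) ≡ 36 (mod 107).
Check: 36² = 1296 ≡ 12 (mod 107). The two roots are 36 and 71.

36, 71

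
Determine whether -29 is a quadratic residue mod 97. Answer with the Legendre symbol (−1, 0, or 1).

-1

First reduce: -29 ≡ 68 (mod 97).
Pull out 2^2: since 97 ≡ 1 (mod 8), (2/97) = +1, so (2/97)^2 = +1.
Reciprocity: 17 ≡ 1 and 97 ≡ 1 (mod 4), so (17/97) = +(97/17).
Reduce top mod 17: now compute (12/17).
Pull out 2^2: since 17 ≡ 1 (mod 8), (2/17) = +1, so (2/17)^2 = +1.
Reciprocity: 3 ≡ 3 and 17 ≡ 1 (mod 4), so (3/17) = +(17/3).
Reduce top mod 3: now compute (2/3).
Pull out 2: since 3 ≡ 3 (mod 8), (2/3) = -1.
Reached (1/3) = 1. Collecting the sign flips along the way, the symbol is -1.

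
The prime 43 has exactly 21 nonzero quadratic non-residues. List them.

Square k = 1,…,21 (k and 43−k give the same square):
1²=1, 2²=4, 3²=9, 4²=16, 5²=25, 6²=36, 7²≡6, 8²≡21, 9²≡38, 10²≡14, 11²≡35, 12²≡15, 13²≡40, 14²≡24, 15²≡10, 16²≡41, 17²≡31, 18²≡23, 19²≡17, 20²≡13, 21²≡11 (mod 43).
The residues are {1, 4, 6, 9, 10, 11, 13, 14, 15, 16, 17, 21, 23, 24, 25, 31, 35, 36, 38, 40, 41}; the non-residues are the remaining 21 nonzero classes.

2 3 5 7 8 12 18 19 20 22 26 27 28 29 30 32 33 34 37 39 42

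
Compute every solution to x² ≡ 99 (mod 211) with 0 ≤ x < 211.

Since 211 ≡ 3 (mod 4), a square root of 99 is 99^((211+1)/4) = 99^53 mod 211.
Repeated squaring: 99^2≡95, 99^4≡163, 99^8≡194, 99^16≡78, 99^32≡176 (mod 211).
99^53 = 99^(32+16+4+1) ≡ 47 (mod 211).
Check: 47² = 2209 ≡ 99 (mod 211). The two roots are 47 and 164.

47, 164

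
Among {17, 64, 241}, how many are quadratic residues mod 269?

1

(17/269) = -1 → non-residue.
(64/269) = +1 → QR.
(241/269) = -1 → non-residue.
Total quadratic residues among the 3: 1.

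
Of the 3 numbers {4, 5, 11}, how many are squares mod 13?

1

(4/13) = +1 → QR.
(5/13) = -1 → non-residue.
(11/13) = -1 → non-residue.
Total quadratic residues among the 3: 1.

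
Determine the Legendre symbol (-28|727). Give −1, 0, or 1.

-1

First reduce: -28 ≡ 699 (mod 727).
Reciprocity: 699 ≡ 3 and 727 ≡ 3 (mod 4), so (699/727) = −(727/699).
Reduce top mod 699: now compute (28/699).
Pull out 2^2: since 699 ≡ 3 (mod 8), (2/699) = -1, so (2/699)^2 = +1.
Reciprocity: 7 ≡ 3 and 699 ≡ 3 (mod 4), so (7/699) = −(699/7).
Reduce top mod 7: now compute (6/7).
Pull out 2: since 7 ≡ 7 (mod 8), (2/7) = +1.
Reciprocity: 3 ≡ 3 and 7 ≡ 3 (mod 4), so (3/7) = −(7/3).
Reduce top mod 3: now compute (1/3).
Reached (1/3) = 1. Collecting the sign flips along the way, the symbol is -1.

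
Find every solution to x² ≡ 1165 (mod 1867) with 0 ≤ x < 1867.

328, 1539

Since 1867 ≡ 3 (mod 4), a square root of 1165 is 1165^((1867+1)/4) = 1165^467 mod 1867.
Repeated squaring: 1165^2≡1783, 1165^4≡1455, 1165^8≡1714, 1165^16≡1005, 1165^32≡1845, 1165^64≡484, 1165^128≡881, 1165^256≡1356 (mod 1867).
1165^467 = 1165^(256+128+64+16+2+1) ≡ 328 (mod 1867).
Check: 328² = 107584 ≡ 1165 (mod 1867). The two roots are 328 and 1539.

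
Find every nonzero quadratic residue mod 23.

1,2,3,4,6,8,9,12,13,16,18

Square k = 1,…,11 (k and 23−k give the same square):
1²=1, 2²=4, 3²=9, 4²=16, 5²≡2, 6²≡13, 7²≡3, 8²≡18, 9²≡12, 10²≡8, 11²≡6 (mod 23).
So the quadratic residues mod 23 are {1, 2, 3, 4, 6, 8, 9, 12, 13, 16, 18}.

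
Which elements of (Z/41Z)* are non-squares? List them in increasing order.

Square k = 1,…,20 (k and 41−k give the same square):
1²=1, 2²=4, 3²=9, 4²=16, 5²=25, 6²=36, 7²≡8, 8²≡23, 9²≡40, 10²≡18, 11²≡39, 12²≡21, 13²≡5, 14²≡32, 15²≡20, 16²≡10, 17²≡2, 18²≡37, 19²≡33, 20²≡31 (mod 41).
The residues are {1, 2, 4, 5, 8, 9, 10, 16, 18, 20, 21, 23, 25, 31, 32, 33, 36, 37, 39, 40}; the non-residues are the remaining 20 nonzero classes.

3,6,7,11,12,13,14,15,17,19,22,24,26,27,28,29,30,34,35,38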